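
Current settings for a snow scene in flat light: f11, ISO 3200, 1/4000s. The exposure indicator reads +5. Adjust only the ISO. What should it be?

Overexposed by 5 stops → need 5 stops darker.
ISO: 3200 → 1600 → 800 → 400 → 200 → 100.

ISO 100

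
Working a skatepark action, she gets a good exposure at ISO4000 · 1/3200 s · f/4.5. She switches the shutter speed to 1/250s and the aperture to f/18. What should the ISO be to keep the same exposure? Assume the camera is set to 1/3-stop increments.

ISO 5000

Shutter speed: 1/3200 → 1/2500 → 1/2000 → 1/1600 → 1/1250 → 1/1000 → 1/800 → 1/640 → 1/500 → 1/400 → 1/320 → 1/250 — 3 2/3 stops longer (brighter).
Aperture: f/4.5 → f/5 → f/5.6 → f/6.3 → f/7.1 → f/8 → f/9 → f/10 → f/11 → f/13 → f/14 → f/16 → f/18 — 4 stops smaller aperture (darker).
Net change so far: 1/3 stop darker. Offset with the ISO: 4000 → 5000.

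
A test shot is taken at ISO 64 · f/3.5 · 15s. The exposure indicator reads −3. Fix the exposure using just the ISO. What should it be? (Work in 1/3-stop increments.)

ISO 500

Underexposed by 3 stops → need 3 stops brighter.
ISO: 64 → 80 → 100 → 125 → 160 → 200 → 250 → 320 → 400 → 500.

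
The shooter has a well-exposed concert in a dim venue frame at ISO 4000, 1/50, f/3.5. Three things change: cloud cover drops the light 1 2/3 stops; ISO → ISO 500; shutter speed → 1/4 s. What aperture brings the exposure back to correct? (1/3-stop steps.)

f/2.5

Scene light: 1 2/3 stops darker.
ISO: 4000 → 3200 → 2500 → 2000 → 1600 → 1250 → 1000 → 800 → 640 → 500 — 3 stops dropped (darker).
Shutter speed: 1/50 → 1/40 → 1/30 → 1/25 → 1/20 → 1/15 → 1/13 → 1/10 → 1/8 → 1/6 → 1/5 → 1/4 — 3 2/3 stops longer (brighter).
Net so far: 1 stop darker. Aperture: f/3.5 → f/3.2 → f/2.8 → f/2.5.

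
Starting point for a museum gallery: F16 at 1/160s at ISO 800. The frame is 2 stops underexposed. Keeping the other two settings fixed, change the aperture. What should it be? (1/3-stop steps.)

f/8

Underexposed by 2 stops → need 2 stops brighter.
Aperture: f/16 → f/14 → f/13 → f/11 → f/10 → f/9 → f/8.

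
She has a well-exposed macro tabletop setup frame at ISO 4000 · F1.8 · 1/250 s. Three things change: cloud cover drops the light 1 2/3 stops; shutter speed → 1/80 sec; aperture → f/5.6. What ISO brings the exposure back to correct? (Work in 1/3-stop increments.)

Scene light: 1 2/3 stops darker.
Shutter speed: 1/250 → 1/200 → 1/160 → 1/125 → 1/100 → 1/80 — 1 2/3 stops longer (brighter).
Aperture: f/1.8 → f/2 → f/2.2 → f/2.5 → f/2.8 → f/3.2 → f/3.5 → f/4 → f/4.5 → f/5 → f/5.6 — 3 1/3 stops stopped down (darker).
Net so far: 3 1/3 stops darker. ISO: 4000 → 5000 → 6400 → 8000 → 10000 → 12800 → 16000 → 20000 → 25600 → 32000 → 40000.

ISO 40000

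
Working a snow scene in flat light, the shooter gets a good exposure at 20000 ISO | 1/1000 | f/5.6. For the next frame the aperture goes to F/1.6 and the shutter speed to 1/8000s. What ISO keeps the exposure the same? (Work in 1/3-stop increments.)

Aperture: f/5.6 → f/5 → f/4.5 → f/4 → f/3.5 → f/3.2 → f/2.8 → f/2.5 → f/2.2 → f/2 → f/1.8 → f/1.6 — 3 2/3 stops opened up (brighter).
Shutter speed: 1/1000 → 1/1250 → 1/1600 → 1/2000 → 1/2500 → 1/3200 → 1/4000 → 1/5000 → 1/6400 → 1/8000 — 3 stops shorter (darker).
Net change so far: 2/3 stop brighter. Offset with the ISO: 20000 → 16000 → 12800.

ISO 12800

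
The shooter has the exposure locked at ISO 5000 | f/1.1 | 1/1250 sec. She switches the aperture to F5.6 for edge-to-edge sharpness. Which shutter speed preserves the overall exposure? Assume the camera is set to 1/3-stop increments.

Aperture: f/1.1 → f/1.2 → f/1.4 → f/1.6 → f/1.8 → f/2 → f/2.2 → f/2.5 → f/2.8 → f/3.2 → f/3.5 → f/4 → f/4.5 → f/5 → f/5.6 — 4 2/3 stops stopped down (darker).
Need 4 2/3 stops brighter from the shutter speed: 1/1250 → 1/1000 → 1/800 → 1/640 → 1/500 → 1/400 → 1/320 → 1/250 → 1/200 → 1/160 → 1/125 → 1/100 → 1/80 → 1/60 → 1/50.

1/50s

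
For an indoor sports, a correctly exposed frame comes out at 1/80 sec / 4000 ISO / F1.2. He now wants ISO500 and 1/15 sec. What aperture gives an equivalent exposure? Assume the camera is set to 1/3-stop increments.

ISO: 4000 → 3200 → 2500 → 2000 → 1600 → 1250 → 1000 → 800 → 640 → 500 — 3 stops lower (darker).
Shutter speed: 1/80 → 1/60 → 1/50 → 1/40 → 1/30 → 1/25 → 1/20 → 1/15 — 2 1/3 stops slower (brighter).
Net change so far: 2/3 stop darker. Offset with the aperture: f/1.2 → f/1.1 → f/1.0.

f/1.0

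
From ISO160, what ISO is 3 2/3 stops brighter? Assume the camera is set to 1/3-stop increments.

ISO: 160 → 200 → 250 → 320 → 400 → 500 → 640 → 800 → 1000 → 1250 → 1600 → 2000 — 3 2/3 stops raised (brighter).

ISO 2000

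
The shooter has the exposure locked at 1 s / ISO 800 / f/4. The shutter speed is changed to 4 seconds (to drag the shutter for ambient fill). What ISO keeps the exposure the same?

ISO 200

Shutter speed: 1 → 2 → 4 — 2 stops longer (brighter).
Need 2 stops darker from the ISO: 800 → 400 → 200.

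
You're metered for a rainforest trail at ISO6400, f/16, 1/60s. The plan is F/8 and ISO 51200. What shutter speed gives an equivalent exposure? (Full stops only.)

1/2000s

Aperture: f/16 → f/11 → f/8 — 2 stops larger aperture (brighter).
ISO: 6400 → 12800 → 25600 → 51200 — 3 stops higher (brighter).
Net change so far: 5 stops brighter. Offset with the shutter speed: 1/60 → 1/125 → 1/250 → 1/500 → 1/1000 → 1/2000.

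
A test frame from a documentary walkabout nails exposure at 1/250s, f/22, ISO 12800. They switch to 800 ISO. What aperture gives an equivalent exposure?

ISO: 12800 → 6400 → 3200 → 1600 → 800 — 4 stops lower (darker).
Need 4 stops brighter from the aperture: f/22 → f/16 → f/11 → f/8 → f/5.6.

f/5.6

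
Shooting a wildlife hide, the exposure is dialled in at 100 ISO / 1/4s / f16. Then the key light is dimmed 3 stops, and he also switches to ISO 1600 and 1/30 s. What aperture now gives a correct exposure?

f/8

Scene light: 3 stops darker.
ISO: 100 → 200 → 400 → 800 → 1600 — 4 stops higher (brighter).
Shutter speed: 1/4 → 1/8 → 1/15 → 1/30 — 3 stops shorter (darker).
Net so far: 2 stops darker. Aperture: f/16 → f/11 → f/8.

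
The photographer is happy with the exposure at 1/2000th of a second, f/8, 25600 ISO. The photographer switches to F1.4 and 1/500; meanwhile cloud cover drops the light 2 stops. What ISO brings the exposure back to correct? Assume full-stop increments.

ISO 800

Scene light: 2 stops darker.
Aperture: f/8 → f/5.6 → f/4 → f/2.8 → f/2 → f/1.4 — 5 stops opened up (brighter).
Shutter speed: 1/2000 → 1/1000 → 1/500 — 2 stops longer (brighter).
Net so far: 5 stops brighter. ISO: 25600 → 12800 → 6400 → 3200 → 1600 → 800.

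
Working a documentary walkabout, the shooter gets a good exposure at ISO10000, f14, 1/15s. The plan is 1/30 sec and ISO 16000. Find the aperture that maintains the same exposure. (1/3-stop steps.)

f/13

Shutter speed: 1/15 → 1/20 → 1/25 → 1/30 — 1 stop faster (darker).
ISO: 10000 → 12800 → 16000 — 2/3 stop raised (brighter).
Net change so far: 1/3 stop darker. Offset with the aperture: f/14 → f/13.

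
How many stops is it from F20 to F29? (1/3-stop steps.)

f/20 → f/22 → f/25 → f/29 — count the steps: 3 third-stops = 1 stop.

1 stop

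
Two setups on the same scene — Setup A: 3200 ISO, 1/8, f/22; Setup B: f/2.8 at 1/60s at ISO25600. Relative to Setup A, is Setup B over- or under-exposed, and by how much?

6 stops brighter

Aperture: f/22 → f/16 → f/11 → f/8 → f/5.6 → f/4 → f/2.8 — 6 stops opened up (brighter).
Shutter speed: 1/8 → 1/15 → 1/30 → 1/60 — 3 stops faster (darker).
ISO: 3200 → 6400 → 12800 → 25600 — 3 stops higher (brighter).
Net: +6 −3 +3 = +6 stops.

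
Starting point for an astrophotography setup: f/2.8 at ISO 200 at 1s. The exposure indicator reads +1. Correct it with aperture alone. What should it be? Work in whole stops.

f/4

Overexposed by 1 stop → need 1 stop darker.
Aperture: f/2.8 → f/4.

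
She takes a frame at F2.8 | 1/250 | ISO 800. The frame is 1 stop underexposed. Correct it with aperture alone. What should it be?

Underexposed by 1 stop → need 1 stop brighter.
Aperture: f/2.8 → f/2.

f/2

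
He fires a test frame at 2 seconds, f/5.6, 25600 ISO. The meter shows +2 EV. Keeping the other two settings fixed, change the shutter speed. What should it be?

1/2s

Overexposed by 2 stops → need 2 stops darker.
Shutter speed: 2 → 1 → 1/2.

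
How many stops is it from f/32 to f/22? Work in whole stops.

f/32 → f/22 — count the steps: 1 stop.

1 stop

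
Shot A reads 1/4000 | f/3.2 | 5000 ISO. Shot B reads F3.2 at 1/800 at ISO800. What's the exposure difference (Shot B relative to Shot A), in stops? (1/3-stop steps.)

1/3 stop darker

Aperture: unchanged.
Shutter speed: 1/4000 → 1/3200 → 1/2500 → 1/2000 → 1/1600 → 1/1250 → 1/1000 → 1/800 — 2 1/3 stops slower (brighter).
ISO: 5000 → 4000 → 3200 → 2500 → 2000 → 1600 → 1250 → 1000 → 800 — 2 2/3 stops lower (darker).
Net: +2 1/3 −2 2/3 = −1/3 stops.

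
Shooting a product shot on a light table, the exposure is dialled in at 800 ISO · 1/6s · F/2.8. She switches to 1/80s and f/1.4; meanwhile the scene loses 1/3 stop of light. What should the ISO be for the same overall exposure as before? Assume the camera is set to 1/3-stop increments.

ISO 3200

Scene light: 1/3 stop darker.
Shutter speed: 1/6 → 1/8 → 1/10 → 1/13 → 1/15 → 1/20 → 1/25 → 1/30 → 1/40 → 1/50 → 1/60 → 1/80 — 3 2/3 stops shorter (darker).
Aperture: f/2.8 → f/2.5 → f/2.2 → f/2 → f/1.8 → f/1.6 → f/1.4 — 2 stops wider (brighter).
Net so far: 2 stops darker. ISO: 800 → 1000 → 1250 → 1600 → 2000 → 2500 → 3200.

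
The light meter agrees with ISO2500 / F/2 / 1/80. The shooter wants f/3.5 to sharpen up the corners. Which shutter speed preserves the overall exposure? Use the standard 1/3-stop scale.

Aperture: f/2 → f/2.2 → f/2.5 → f/2.8 → f/3.2 → f/3.5 — 1 2/3 stops narrower (darker).
Need 1 2/3 stops brighter from the shutter speed: 1/80 → 1/60 → 1/50 → 1/40 → 1/30 → 1/25.

1/25s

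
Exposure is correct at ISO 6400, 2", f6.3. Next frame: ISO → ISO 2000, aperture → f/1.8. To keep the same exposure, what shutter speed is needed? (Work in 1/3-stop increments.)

ISO: 6400 → 5000 → 4000 → 3200 → 2500 → 2000 — 1 2/3 stops dropped (darker).
Aperture: f/6.3 → f/5.6 → f/5 → f/4.5 → f/4 → f/3.5 → f/3.2 → f/2.8 → f/2.5 → f/2.2 → f/2 → f/1.8 — 3 2/3 stops wider (brighter).
Net change so far: 2 stops brighter. Offset with the shutter speed: 2 → 1.6 → 1.3 → 1 → 0.8 → 0.6 → 0.5.

0.5 s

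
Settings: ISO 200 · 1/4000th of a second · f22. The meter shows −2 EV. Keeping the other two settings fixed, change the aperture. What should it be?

f/11

Underexposed by 2 stops → need 2 stops brighter.
Aperture: f/22 → f/16 → f/11.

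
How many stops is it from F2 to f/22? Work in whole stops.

7 stops

f/2 → f/2.8 → f/4 → f/5.6 → f/8 → f/11 → f/16 → f/22 — count the steps: 7 stops.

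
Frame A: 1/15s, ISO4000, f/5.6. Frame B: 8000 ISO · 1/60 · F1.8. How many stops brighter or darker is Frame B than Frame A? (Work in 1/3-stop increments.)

2 1/3 stops brighter

Aperture: f/5.6 → f/5 → f/4.5 → f/4 → f/3.5 → f/3.2 → f/2.8 → f/2.5 → f/2.2 → f/2 → f/1.8 — 3 1/3 stops larger aperture (brighter).
Shutter speed: 1/15 → 1/20 → 1/25 → 1/30 → 1/40 → 1/50 → 1/60 — 2 stops shorter (darker).
ISO: 4000 → 5000 → 6400 → 8000 — 1 stop raised (brighter).
Net: +3 1/3 −2 +1 = +2 1/3 stops.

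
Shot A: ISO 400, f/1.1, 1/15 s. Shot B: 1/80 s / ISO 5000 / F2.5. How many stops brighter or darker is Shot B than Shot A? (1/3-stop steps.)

Aperture: f/1.1 → f/1.2 → f/1.4 → f/1.6 → f/1.8 → f/2 → f/2.2 → f/2.5 — 2 1/3 stops stopped down (darker).
Shutter speed: 1/15 → 1/20 → 1/25 → 1/30 → 1/40 → 1/50 → 1/60 → 1/80 — 2 1/3 stops shorter (darker).
ISO: 400 → 500 → 640 → 800 → 1000 → 1250 → 1600 → 2000 → 2500 → 3200 → 4000 → 5000 — 3 2/3 stops raised (brighter).
Net: −2 1/3 −2 1/3 +3 2/3 = −1 stop.

1 stop darker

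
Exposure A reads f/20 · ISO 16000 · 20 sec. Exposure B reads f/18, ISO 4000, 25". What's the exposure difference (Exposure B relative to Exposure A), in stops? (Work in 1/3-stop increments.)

Aperture: f/20 → f/18 — 1/3 stop larger aperture (brighter).
Shutter speed: 20 → 25 — 1/3 stop longer (brighter).
ISO: 16000 → 12800 → 10000 → 8000 → 6400 → 5000 → 4000 — 2 stops dropped (darker).
Net: +1/3 +1/3 −2 = −1 1/3 stops.

1 1/3 stops darker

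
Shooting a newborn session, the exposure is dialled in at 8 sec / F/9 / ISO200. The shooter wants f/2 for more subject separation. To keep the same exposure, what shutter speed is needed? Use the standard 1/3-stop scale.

Aperture: f/9 → f/8 → f/7.1 → f/6.3 → f/5.6 → f/5 → f/4.5 → f/4 → f/3.5 → f/3.2 → f/2.8 → f/2.5 → f/2.2 → f/2 — 4 1/3 stops opened up (brighter).
Need 4 1/3 stops darker from the shutter speed: 8 → 6 → 5 → 4 → 3.2 → 2.5 → 2 → 1.6 → 1.3 → 1 → 0.8 → 0.6 → 0.5 → 0.4.

0.4 s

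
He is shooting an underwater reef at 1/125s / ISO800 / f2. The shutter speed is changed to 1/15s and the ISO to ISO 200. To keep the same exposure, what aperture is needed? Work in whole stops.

Shutter speed: 1/125 → 1/60 → 1/30 → 1/15 — 3 stops longer (brighter).
ISO: 800 → 400 → 200 — 2 stops lower (darker).
Net change so far: 1 stop brighter. Offset with the aperture: f/2 → f/2.8.

f/2.8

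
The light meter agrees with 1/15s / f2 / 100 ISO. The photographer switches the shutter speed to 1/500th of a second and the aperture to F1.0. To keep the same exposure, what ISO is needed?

Shutter speed: 1/15 → 1/30 → 1/60 → 1/125 → 1/250 → 1/500 — 5 stops shorter (darker).
Aperture: f/2 → f/1.4 → f/1.0 — 2 stops larger aperture (brighter).
Net change so far: 3 stops darker. Offset with the ISO: 100 → 200 → 400 → 800.

ISO 800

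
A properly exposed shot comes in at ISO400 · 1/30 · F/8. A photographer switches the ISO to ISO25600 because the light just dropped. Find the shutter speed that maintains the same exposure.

ISO: 400 → 800 → 1600 → 3200 → 6400 → 12800 → 25600 — 6 stops higher (brighter).
Need 6 stops darker from the shutter speed: 1/30 → 1/60 → 1/125 → 1/250 → 1/500 → 1/1000 → 1/2000.

1/2000s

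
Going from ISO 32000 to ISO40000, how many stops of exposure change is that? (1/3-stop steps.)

32000 → 40000 — count the steps: 1 third-stops = 1/3 stop.

1/3 stop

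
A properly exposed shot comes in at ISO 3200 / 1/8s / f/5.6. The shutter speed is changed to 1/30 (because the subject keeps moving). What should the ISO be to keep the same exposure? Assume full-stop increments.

ISO 12800

Shutter speed: 1/8 → 1/15 → 1/30 — 2 stops faster (darker).
Need 2 stops brighter from the ISO: 3200 → 6400 → 12800.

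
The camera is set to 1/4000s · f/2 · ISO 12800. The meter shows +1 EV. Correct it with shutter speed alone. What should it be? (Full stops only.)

Overexposed by 1 stop → need 1 stop darker.
Shutter speed: 1/4000 → 1/8000.

1/8000s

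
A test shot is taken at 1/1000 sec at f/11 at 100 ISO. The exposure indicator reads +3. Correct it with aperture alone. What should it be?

Overexposed by 3 stops → need 3 stops darker.
Aperture: f/11 → f/16 → f/22 → f/32.

f/32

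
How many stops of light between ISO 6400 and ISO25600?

2 stops

6400 → 12800 → 25600 — count the steps: 2 stops.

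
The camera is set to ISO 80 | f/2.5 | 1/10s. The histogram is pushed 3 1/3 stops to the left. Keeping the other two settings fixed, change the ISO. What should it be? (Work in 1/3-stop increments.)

Underexposed by 3 1/3 stops → need 3 1/3 stops brighter.
ISO: 80 → 100 → 125 → 160 → 200 → 250 → 320 → 400 → 500 → 640 → 800.

ISO 800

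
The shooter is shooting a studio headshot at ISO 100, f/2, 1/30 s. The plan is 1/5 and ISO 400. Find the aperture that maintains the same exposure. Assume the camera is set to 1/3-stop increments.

Shutter speed: 1/30 → 1/25 → 1/20 → 1/15 → 1/13 → 1/10 → 1/8 → 1/6 → 1/5 — 2 2/3 stops longer (brighter).
ISO: 100 → 125 → 160 → 200 → 250 → 320 → 400 — 2 stops higher (brighter).
Net change so far: 4 2/3 stops brighter. Offset with the aperture: f/2 → f/2.2 → f/2.5 → f/2.8 → f/3.2 → f/3.5 → f/4 → f/4.5 → f/5 → f/5.6 → f/6.3 → f/7.1 → f/8 → f/9 → f/10.

f/10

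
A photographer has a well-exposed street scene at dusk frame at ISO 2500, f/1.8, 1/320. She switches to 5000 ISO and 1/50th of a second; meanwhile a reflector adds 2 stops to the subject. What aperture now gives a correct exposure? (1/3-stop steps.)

Scene light: 2 stops brighter.
ISO: 2500 → 3200 → 4000 → 5000 — 1 stop higher (brighter).
Shutter speed: 1/320 → 1/250 → 1/200 → 1/160 → 1/125 → 1/100 → 1/80 → 1/60 → 1/50 — 2 2/3 stops slower (brighter).
Net so far: 5 2/3 stops brighter. Aperture: f/1.8 → f/2 → f/2.2 → f/2.5 → f/2.8 → f/3.2 → f/3.5 → f/4 → f/4.5 → f/5 → f/5.6 → f/6.3 → f/7.1 → f/8 → f/9 → f/10 → f/11 → f/13.

f/13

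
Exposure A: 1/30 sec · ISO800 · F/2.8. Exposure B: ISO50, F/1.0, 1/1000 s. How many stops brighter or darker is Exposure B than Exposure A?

6 stops darker

Aperture: f/2.8 → f/2 → f/1.4 → f/1.0 — 3 stops larger aperture (brighter).
Shutter speed: 1/30 → 1/60 → 1/125 → 1/250 → 1/500 → 1/1000 — 5 stops faster (darker).
ISO: 800 → 400 → 200 → 100 → 50 — 4 stops dropped (darker).
Net: +3 −5 −4 = −6 stops.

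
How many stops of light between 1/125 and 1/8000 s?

6 stops

1/125 → 1/250 → 1/500 → 1/1000 → 1/2000 → 1/4000 → 1/8000 — count the steps: 6 stops.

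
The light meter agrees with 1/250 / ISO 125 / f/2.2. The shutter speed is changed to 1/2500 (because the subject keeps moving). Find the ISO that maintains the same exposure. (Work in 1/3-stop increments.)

Shutter speed: 1/250 → 1/320 → 1/400 → 1/500 → 1/640 → 1/800 → 1/1000 → 1/1250 → 1/1600 → 1/2000 → 1/2500 — 3 1/3 stops faster (darker).
Need 3 1/3 stops brighter from the ISO: 125 → 160 → 200 → 250 → 320 → 400 → 500 → 640 → 800 → 1000 → 1250.

ISO 1250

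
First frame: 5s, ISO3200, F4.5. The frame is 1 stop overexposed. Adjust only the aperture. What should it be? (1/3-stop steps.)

Overexposed by 1 stop → need 1 stop darker.
Aperture: f/4.5 → f/5 → f/5.6 → f/6.3.

f/6.3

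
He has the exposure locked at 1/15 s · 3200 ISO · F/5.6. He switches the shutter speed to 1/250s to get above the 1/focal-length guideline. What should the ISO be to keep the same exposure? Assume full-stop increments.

Shutter speed: 1/15 → 1/30 → 1/60 → 1/125 → 1/250 — 4 stops shorter (darker).
Need 4 stops brighter from the ISO: 3200 → 6400 → 12800 → 25600 → 51200.

ISO 51200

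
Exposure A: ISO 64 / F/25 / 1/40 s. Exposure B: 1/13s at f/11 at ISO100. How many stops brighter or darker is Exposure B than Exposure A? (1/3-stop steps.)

4 2/3 stops brighter

Aperture: f/25 → f/22 → f/20 → f/18 → f/16 → f/14 → f/13 → f/11 — 2 1/3 stops opened up (brighter).
Shutter speed: 1/40 → 1/30 → 1/25 → 1/20 → 1/15 → 1/13 — 1 2/3 stops longer (brighter).
ISO: 64 → 80 → 100 — 2/3 stop raised (brighter).
Net: +2 1/3 +1 2/3 +2/3 = +4 2/3 stops.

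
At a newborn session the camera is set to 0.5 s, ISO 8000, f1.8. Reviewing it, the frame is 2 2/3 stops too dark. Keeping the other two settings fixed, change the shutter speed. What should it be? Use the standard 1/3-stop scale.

Underexposed by 2 2/3 stops → need 2 2/3 stops brighter.
Shutter speed: 0.5 → 0.6 → 0.8 → 1 → 1.3 → 1.6 → 2 → 2.5 → 3.2.

3.2 s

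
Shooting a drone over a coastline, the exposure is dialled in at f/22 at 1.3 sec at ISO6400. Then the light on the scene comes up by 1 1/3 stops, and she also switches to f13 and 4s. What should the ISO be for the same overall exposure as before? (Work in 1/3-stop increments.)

Scene light: 1 1/3 stops brighter.
Aperture: f/22 → f/20 → f/18 → f/16 → f/14 → f/13 — 1 2/3 stops larger aperture (brighter).
Shutter speed: 1.3 → 1.6 → 2 → 2.5 → 3.2 → 4 — 1 2/3 stops slower (brighter).
Net so far: 4 2/3 stops brighter. ISO: 6400 → 5000 → 4000 → 3200 → 2500 → 2000 → 1600 → 1250 → 1000 → 800 → 640 → 500 → 400 → 320 → 250.

ISO 250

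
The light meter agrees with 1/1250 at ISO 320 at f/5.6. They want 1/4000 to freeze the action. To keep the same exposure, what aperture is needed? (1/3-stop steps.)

f/3.2

Shutter speed: 1/1250 → 1/1600 → 1/2000 → 1/2500 → 1/3200 → 1/4000 — 1 2/3 stops shorter (darker).
Need 1 2/3 stops brighter from the aperture: f/5.6 → f/5 → f/4.5 → f/4 → f/3.5 → f/3.2.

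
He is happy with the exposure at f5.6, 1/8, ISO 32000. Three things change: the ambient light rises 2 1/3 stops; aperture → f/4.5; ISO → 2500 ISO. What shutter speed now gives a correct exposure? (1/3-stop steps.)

1/5s

Scene light: 2 1/3 stops brighter.
Aperture: f/5.6 → f/5 → f/4.5 — 2/3 stop wider (brighter).
ISO: 32000 → 25600 → 20000 → 16000 → 12800 → 10000 → 8000 → 6400 → 5000 → 4000 → 3200 → 2500 — 3 2/3 stops dropped (darker).
Net so far: 2/3 stop darker. Shutter speed: 1/8 → 1/6 → 1/5.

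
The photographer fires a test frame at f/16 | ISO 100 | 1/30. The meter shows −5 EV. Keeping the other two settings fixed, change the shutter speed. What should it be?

1 s

Underexposed by 5 stops → need 5 stops brighter.
Shutter speed: 1/30 → 1/15 → 1/8 → 1/4 → 1/2 → 1.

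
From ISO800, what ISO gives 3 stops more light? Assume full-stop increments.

ISO: 800 → 1600 → 3200 → 6400 — 3 stops higher (brighter).

ISO 6400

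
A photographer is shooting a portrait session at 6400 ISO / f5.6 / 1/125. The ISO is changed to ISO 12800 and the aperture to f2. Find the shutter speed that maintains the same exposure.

1/2000s

ISO: 6400 → 12800 — 1 stop higher (brighter).
Aperture: f/5.6 → f/4 → f/2.8 → f/2 — 3 stops wider (brighter).
Net change so far: 4 stops brighter. Offset with the shutter speed: 1/125 → 1/250 → 1/500 → 1/1000 → 1/2000.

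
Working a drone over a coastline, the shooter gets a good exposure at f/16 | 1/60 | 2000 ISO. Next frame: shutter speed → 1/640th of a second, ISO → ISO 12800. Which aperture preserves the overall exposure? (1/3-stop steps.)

f/13

Shutter speed: 1/60 → 1/80 → 1/100 → 1/125 → 1/160 → 1/200 → 1/250 → 1/320 → 1/400 → 1/500 → 1/640 — 3 1/3 stops shorter (darker).
ISO: 2000 → 2500 → 3200 → 4000 → 5000 → 6400 → 8000 → 10000 → 12800 — 2 2/3 stops higher (brighter).
Net change so far: 2/3 stop darker. Offset with the aperture: f/16 → f/14 → f/13.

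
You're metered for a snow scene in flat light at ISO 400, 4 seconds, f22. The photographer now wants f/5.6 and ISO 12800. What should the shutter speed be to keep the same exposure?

1/125s

Aperture: f/22 → f/16 → f/11 → f/8 → f/5.6 — 4 stops opened up (brighter).
ISO: 400 → 800 → 1600 → 3200 → 6400 → 12800 — 5 stops raised (brighter).
Net change so far: 9 stops brighter. Offset with the shutter speed: 4 → 2 → 1 → 1/2 → 1/4 → 1/8 → 1/15 → 1/30 → 1/60 → 1/125.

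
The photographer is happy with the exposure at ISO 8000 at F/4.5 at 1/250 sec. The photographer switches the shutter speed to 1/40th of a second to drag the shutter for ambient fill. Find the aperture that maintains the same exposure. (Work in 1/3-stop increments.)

f/11

Shutter speed: 1/250 → 1/200 → 1/160 → 1/125 → 1/100 → 1/80 → 1/60 → 1/50 → 1/40 — 2 2/3 stops longer (brighter).
Need 2 2/3 stops darker from the aperture: f/4.5 → f/5 → f/5.6 → f/6.3 → f/7.1 → f/8 → f/9 → f/10 → f/11.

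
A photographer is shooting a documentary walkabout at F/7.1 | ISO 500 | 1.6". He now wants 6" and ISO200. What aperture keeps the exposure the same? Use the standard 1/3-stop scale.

Shutter speed: 1.6 → 2 → 2.5 → 3.2 → 4 → 5 → 6 — 2 stops longer (brighter).
ISO: 500 → 400 → 320 → 250 → 200 — 1 1/3 stops lower (darker).
Net change so far: 2/3 stop brighter. Offset with the aperture: f/7.1 → f/8 → f/9.

f/9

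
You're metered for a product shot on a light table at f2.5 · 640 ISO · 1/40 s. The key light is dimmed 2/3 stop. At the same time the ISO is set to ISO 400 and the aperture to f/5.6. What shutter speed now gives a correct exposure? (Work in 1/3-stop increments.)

0.3 s

Scene light: 2/3 stop darker.
ISO: 640 → 500 → 400 — 2/3 stop lower (darker).
Aperture: f/2.5 → f/2.8 → f/3.2 → f/3.5 → f/4 → f/4.5 → f/5 → f/5.6 — 2 1/3 stops narrower (darker).
Net so far: 3 2/3 stops darker. Shutter speed: 1/40 → 1/30 → 1/25 → 1/20 → 1/15 → 1/13 → 1/10 → 1/8 → 1/6 → 1/5 → 1/4 → 0.3.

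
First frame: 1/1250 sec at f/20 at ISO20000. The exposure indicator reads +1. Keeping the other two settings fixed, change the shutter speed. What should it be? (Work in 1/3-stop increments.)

1/2500s

Overexposed by 1 stop → need 1 stop darker.
Shutter speed: 1/1250 → 1/1600 → 1/2000 → 1/2500.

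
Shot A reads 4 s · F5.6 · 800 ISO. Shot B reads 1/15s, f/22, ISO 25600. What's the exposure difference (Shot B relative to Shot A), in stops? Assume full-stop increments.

5 stops darker

Aperture: f/5.6 → f/8 → f/11 → f/16 → f/22 — 4 stops smaller aperture (darker).
Shutter speed: 4 → 2 → 1 → 1/2 → 1/4 → 1/8 → 1/15 — 6 stops faster (darker).
ISO: 800 → 1600 → 3200 → 6400 → 12800 → 25600 — 5 stops raised (brighter).
Net: −4 −6 +5 = −5 stops.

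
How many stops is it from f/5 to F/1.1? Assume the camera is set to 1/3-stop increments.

4 1/3 stops

f/5 → f/4.5 → f/4 → f/3.5 → f/3.2 → f/2.8 → f/2.5 → f/2.2 → f/2 → f/1.8 → f/1.6 → f/1.4 → f/1.2 → f/1.1 — count the steps: 13 third-stops = 4 1/3 stops.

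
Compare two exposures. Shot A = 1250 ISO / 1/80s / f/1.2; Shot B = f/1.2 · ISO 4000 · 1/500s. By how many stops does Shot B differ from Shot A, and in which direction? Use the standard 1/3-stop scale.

Aperture: unchanged.
Shutter speed: 1/80 → 1/100 → 1/125 → 1/160 → 1/200 → 1/250 → 1/320 → 1/400 → 1/500 — 2 2/3 stops shorter (darker).
ISO: 1250 → 1600 → 2000 → 2500 → 3200 → 4000 — 1 2/3 stops higher (brighter).
Net: −2 2/3 +1 2/3 = −1 stop.

1 stop darker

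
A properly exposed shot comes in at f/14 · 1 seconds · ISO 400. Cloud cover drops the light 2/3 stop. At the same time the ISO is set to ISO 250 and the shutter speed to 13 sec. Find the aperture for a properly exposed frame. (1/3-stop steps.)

f/32

Scene light: 2/3 stop darker.
ISO: 400 → 320 → 250 — 2/3 stop dropped (darker).
Shutter speed: 1 → 1.3 → 1.6 → 2 → 2.5 → 3.2 → 4 → 5 → 6 → 8 → 10 → 13 — 3 2/3 stops longer (brighter).
Net so far: 2 1/3 stops brighter. Aperture: f/14 → f/16 → f/18 → f/20 → f/22 → f/25 → f/29 → f/32.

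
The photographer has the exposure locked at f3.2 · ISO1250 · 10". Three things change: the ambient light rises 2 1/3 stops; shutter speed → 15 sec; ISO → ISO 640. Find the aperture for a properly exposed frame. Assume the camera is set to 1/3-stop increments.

Scene light: 2 1/3 stops brighter.
Shutter speed: 10 → 13 → 15 — 2/3 stop longer (brighter).
ISO: 1250 → 1000 → 800 → 640 — 1 stop lower (darker).
Net so far: 2 stops brighter. Aperture: f/3.2 → f/3.5 → f/4 → f/4.5 → f/5 → f/5.6 → f/6.3.

f/6.3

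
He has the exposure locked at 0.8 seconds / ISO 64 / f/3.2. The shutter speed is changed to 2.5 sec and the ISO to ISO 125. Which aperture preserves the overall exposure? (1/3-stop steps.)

Shutter speed: 0.8 → 1 → 1.3 → 1.6 → 2 → 2.5 — 1 2/3 stops slower (brighter).
ISO: 64 → 80 → 100 → 125 — 1 stop higher (brighter).
Net change so far: 2 2/3 stops brighter. Offset with the aperture: f/3.2 → f/3.5 → f/4 → f/4.5 → f/5 → f/5.6 → f/6.3 → f/7.1 → f/8.

f/8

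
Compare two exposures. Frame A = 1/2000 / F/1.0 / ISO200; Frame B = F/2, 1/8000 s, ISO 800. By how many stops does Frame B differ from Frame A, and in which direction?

2 stops darker

Aperture: f/1.0 → f/1.4 → f/2 — 2 stops smaller aperture (darker).
Shutter speed: 1/2000 → 1/4000 → 1/8000 — 2 stops faster (darker).
ISO: 200 → 400 → 800 — 2 stops higher (brighter).
Net: −2 −2 +2 = −2 stops.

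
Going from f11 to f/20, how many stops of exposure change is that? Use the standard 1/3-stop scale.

1 2/3 stops

f/11 → f/13 → f/14 → f/16 → f/18 → f/20 — count the steps: 5 third-stops = 1 2/3 stops.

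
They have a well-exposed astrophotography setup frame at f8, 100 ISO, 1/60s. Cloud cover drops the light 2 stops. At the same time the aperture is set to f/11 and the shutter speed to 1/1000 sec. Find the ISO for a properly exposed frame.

Scene light: 2 stops darker.
Aperture: f/8 → f/11 — 1 stop stopped down (darker).
Shutter speed: 1/60 → 1/125 → 1/250 → 1/500 → 1/1000 — 4 stops shorter (darker).
Net so far: 7 stops darker. ISO: 100 → 200 → 400 → 800 → 1600 → 3200 → 6400 → 12800.

ISO 12800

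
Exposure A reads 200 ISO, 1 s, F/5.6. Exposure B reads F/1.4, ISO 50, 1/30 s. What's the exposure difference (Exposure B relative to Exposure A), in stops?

3 stops darker

Aperture: f/5.6 → f/4 → f/2.8 → f/2 → f/1.4 — 4 stops larger aperture (brighter).
Shutter speed: 1 → 1/2 → 1/4 → 1/8 → 1/15 → 1/30 — 5 stops shorter (darker).
ISO: 200 → 100 → 50 — 2 stops dropped (darker).
Net: +4 −5 −2 = −3 stops.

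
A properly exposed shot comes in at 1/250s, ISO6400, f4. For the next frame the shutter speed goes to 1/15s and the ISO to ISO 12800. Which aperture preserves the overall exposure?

f/22

Shutter speed: 1/250 → 1/125 → 1/60 → 1/30 → 1/15 — 4 stops slower (brighter).
ISO: 6400 → 12800 — 1 stop raised (brighter).
Net change so far: 5 stops brighter. Offset with the aperture: f/4 → f/5.6 → f/8 → f/11 → f/16 → f/22.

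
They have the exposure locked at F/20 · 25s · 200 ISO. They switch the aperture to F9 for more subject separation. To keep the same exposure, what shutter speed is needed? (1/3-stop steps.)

5 s

Aperture: f/20 → f/18 → f/16 → f/14 → f/13 → f/11 → f/10 → f/9 — 2 1/3 stops opened up (brighter).
Need 2 1/3 stops darker from the shutter speed: 25 → 20 → 15 → 13 → 10 → 8 → 6 → 5.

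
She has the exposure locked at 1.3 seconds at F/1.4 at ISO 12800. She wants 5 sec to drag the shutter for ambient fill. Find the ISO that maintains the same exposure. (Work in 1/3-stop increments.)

Shutter speed: 1.3 → 1.6 → 2 → 2.5 → 3.2 → 4 → 5 — 2 stops slower (brighter).
Need 2 stops darker from the ISO: 12800 → 10000 → 8000 → 6400 → 5000 → 4000 → 3200.

ISO 3200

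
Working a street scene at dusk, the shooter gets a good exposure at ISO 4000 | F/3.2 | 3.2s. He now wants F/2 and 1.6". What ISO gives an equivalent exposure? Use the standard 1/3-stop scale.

ISO 3200

Aperture: f/3.2 → f/2.8 → f/2.5 → f/2.2 → f/2 — 1 1/3 stops opened up (brighter).
Shutter speed: 3.2 → 2.5 → 2 → 1.6 — 1 stop faster (darker).
Net change so far: 1/3 stop brighter. Offset with the ISO: 4000 → 3200.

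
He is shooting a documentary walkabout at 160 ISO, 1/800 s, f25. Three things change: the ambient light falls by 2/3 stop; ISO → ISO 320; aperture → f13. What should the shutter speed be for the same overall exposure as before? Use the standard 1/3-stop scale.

Scene light: 2/3 stop darker.
ISO: 160 → 200 → 250 → 320 — 1 stop raised (brighter).
Aperture: f/25 → f/22 → f/20 → f/18 → f/16 → f/14 → f/13 — 2 stops opened up (brighter).
Net so far: 2 1/3 stops brighter. Shutter speed: 1/800 → 1/1000 → 1/1250 → 1/1600 → 1/2000 → 1/2500 → 1/3200 → 1/4000.

1/4000s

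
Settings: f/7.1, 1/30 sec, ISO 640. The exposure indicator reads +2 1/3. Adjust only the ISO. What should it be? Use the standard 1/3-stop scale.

Overexposed by 2 1/3 stops → need 2 1/3 stops darker.
ISO: 640 → 500 → 400 → 320 → 250 → 200 → 160 → 125.

ISO 125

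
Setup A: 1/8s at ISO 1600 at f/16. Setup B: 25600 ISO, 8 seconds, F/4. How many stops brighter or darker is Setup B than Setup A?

14 stops brighter

Aperture: f/16 → f/11 → f/8 → f/5.6 → f/4 — 4 stops larger aperture (brighter).
Shutter speed: 1/8 → 1/4 → 1/2 → 1 → 2 → 4 → 8 — 6 stops slower (brighter).
ISO: 1600 → 3200 → 6400 → 12800 → 25600 — 4 stops higher (brighter).
Net: +4 +6 +4 = +14 stops.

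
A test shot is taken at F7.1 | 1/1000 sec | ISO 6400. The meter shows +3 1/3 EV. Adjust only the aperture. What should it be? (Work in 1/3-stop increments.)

Overexposed by 3 1/3 stops → need 3 1/3 stops darker.
Aperture: f/7.1 → f/8 → f/9 → f/10 → f/11 → f/13 → f/14 → f/16 → f/18 → f/20 → f/22.

f/22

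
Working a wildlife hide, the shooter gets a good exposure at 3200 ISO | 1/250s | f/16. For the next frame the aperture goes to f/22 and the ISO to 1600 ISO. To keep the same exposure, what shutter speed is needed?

Aperture: f/16 → f/22 — 1 stop stopped down (darker).
ISO: 3200 → 1600 — 1 stop lower (darker).
Net change so far: 2 stops darker. Offset with the shutter speed: 1/250 → 1/125 → 1/60.

1/60s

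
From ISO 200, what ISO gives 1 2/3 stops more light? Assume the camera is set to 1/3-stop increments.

ISO: 200 → 250 → 320 → 400 → 500 → 640 — 1 2/3 stops higher (brighter).

ISO 640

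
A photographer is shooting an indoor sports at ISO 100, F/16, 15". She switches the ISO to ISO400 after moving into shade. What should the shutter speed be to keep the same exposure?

ISO: 100 → 200 → 400 — 2 stops higher (brighter).
Need 2 stops darker from the shutter speed: 15 → 8 → 4.

4 s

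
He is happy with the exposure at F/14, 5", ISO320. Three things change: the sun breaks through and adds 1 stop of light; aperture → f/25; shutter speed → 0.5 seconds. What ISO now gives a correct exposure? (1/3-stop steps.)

ISO 5000

Scene light: 1 stop brighter.
Aperture: f/14 → f/16 → f/18 → f/20 → f/22 → f/25 — 1 2/3 stops narrower (darker).
Shutter speed: 5 → 4 → 3.2 → 2.5 → 2 → 1.6 → 1.3 → 1 → 0.8 → 0.6 → 0.5 — 3 1/3 stops shorter (darker).
Net so far: 4 stops darker. ISO: 320 → 400 → 500 → 640 → 800 → 1000 → 1250 → 1600 → 2000 → 2500 → 3200 → 4000 → 5000.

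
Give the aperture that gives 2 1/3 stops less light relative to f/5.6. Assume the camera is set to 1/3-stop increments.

f/13

Aperture: f/5.6 → f/6.3 → f/7.1 → f/8 → f/9 → f/10 → f/11 → f/13 — 2 1/3 stops smaller aperture (darker).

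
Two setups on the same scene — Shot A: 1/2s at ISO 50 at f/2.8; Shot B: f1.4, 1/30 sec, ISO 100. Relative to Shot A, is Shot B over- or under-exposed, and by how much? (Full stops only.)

Aperture: f/2.8 → f/2 → f/1.4 — 2 stops opened up (brighter).
Shutter speed: 1/2 → 1/4 → 1/8 → 1/15 → 1/30 — 4 stops shorter (darker).
ISO: 50 → 100 — 1 stop higher (brighter).
Net: +2 −4 +1 = −1 stop.

1 stop darker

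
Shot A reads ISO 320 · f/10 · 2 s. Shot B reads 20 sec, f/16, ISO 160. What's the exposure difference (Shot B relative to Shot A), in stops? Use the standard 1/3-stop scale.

Aperture: f/10 → f/11 → f/13 → f/14 → f/16 — 1 1/3 stops stopped down (darker).
Shutter speed: 2 → 2.5 → 3.2 → 4 → 5 → 6 → 8 → 10 → 13 → 15 → 20 — 3 1/3 stops slower (brighter).
ISO: 320 → 250 → 200 → 160 — 1 stop lower (darker).
Net: −1 1/3 +3 1/3 −1 = +1 stop.

1 stop brighter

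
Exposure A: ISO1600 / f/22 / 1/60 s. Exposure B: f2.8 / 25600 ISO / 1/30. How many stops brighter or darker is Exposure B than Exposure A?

11 stops brighter

Aperture: f/22 → f/16 → f/11 → f/8 → f/5.6 → f/4 → f/2.8 — 6 stops wider (brighter).
Shutter speed: 1/60 → 1/30 — 1 stop slower (brighter).
ISO: 1600 → 3200 → 6400 → 12800 → 25600 — 4 stops raised (brighter).
Net: +6 +1 +4 = +11 stops.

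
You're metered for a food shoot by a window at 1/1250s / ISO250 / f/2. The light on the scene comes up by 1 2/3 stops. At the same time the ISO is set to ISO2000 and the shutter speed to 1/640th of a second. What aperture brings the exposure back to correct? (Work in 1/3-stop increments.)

Scene light: 1 2/3 stops brighter.
ISO: 250 → 320 → 400 → 500 → 640 → 800 → 1000 → 1250 → 1600 → 2000 — 3 stops higher (brighter).
Shutter speed: 1/1250 → 1/1000 → 1/800 → 1/640 — 1 stop longer (brighter).
Net so far: 5 2/3 stops brighter. Aperture: f/2 → f/2.2 → f/2.5 → f/2.8 → f/3.2 → f/3.5 → f/4 → f/4.5 → f/5 → f/5.6 → f/6.3 → f/7.1 → f/8 → f/9 → f/10 → f/11 → f/13 → f/14.

f/14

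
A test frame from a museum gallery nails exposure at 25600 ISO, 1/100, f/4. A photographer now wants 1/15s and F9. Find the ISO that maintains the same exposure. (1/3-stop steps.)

ISO 20000

Shutter speed: 1/100 → 1/80 → 1/60 → 1/50 → 1/40 → 1/30 → 1/25 → 1/20 → 1/15 — 2 2/3 stops slower (brighter).
Aperture: f/4 → f/4.5 → f/5 → f/5.6 → f/6.3 → f/7.1 → f/8 → f/9 — 2 1/3 stops smaller aperture (darker).
Net change so far: 1/3 stop brighter. Offset with the ISO: 25600 → 20000.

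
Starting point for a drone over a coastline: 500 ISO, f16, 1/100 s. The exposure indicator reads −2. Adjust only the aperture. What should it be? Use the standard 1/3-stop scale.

f/8

Underexposed by 2 stops → need 2 stops brighter.
Aperture: f/16 → f/14 → f/13 → f/11 → f/10 → f/9 → f/8.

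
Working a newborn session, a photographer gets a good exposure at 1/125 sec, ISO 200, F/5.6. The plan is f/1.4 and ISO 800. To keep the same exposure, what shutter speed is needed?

1/8000s

Aperture: f/5.6 → f/4 → f/2.8 → f/2 → f/1.4 — 4 stops wider (brighter).
ISO: 200 → 400 → 800 — 2 stops raised (brighter).
Net change so far: 6 stops brighter. Offset with the shutter speed: 1/125 → 1/250 → 1/500 → 1/1000 → 1/2000 → 1/4000 → 1/8000.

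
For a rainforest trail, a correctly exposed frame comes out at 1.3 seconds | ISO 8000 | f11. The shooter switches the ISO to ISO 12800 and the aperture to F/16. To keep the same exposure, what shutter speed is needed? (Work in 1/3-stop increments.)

ISO: 8000 → 10000 → 12800 — 2/3 stop higher (brighter).
Aperture: f/11 → f/13 → f/14 → f/16 — 1 stop narrower (darker).
Net change so far: 1/3 stop darker. Offset with the shutter speed: 1.3 → 1.6.

1.6 s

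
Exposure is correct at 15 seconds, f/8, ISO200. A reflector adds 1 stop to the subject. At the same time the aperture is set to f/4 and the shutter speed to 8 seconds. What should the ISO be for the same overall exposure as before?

ISO 50

Scene light: 1 stop brighter.
Aperture: f/8 → f/5.6 → f/4 — 2 stops larger aperture (brighter).
Shutter speed: 15 → 8 — 1 stop shorter (darker).
Net so far: 2 stops brighter. ISO: 200 → 100 → 50.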